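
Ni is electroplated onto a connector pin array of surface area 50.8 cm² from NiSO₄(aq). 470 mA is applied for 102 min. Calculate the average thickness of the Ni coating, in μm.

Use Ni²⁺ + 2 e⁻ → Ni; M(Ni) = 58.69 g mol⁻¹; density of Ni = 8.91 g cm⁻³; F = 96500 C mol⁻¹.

Q = I·t = 0.4700 × 6120.0 = 2876 C; n(e⁻) = 0.02981 mol.
n(Ni) = n(e⁻)/2 = 0.01490 mol, so m = 0.01490 × 58.69 = 0.8747 g.
Volume = m/ρ = 0.8747 / 8.91 = 0.09817 cm³.
Thickness = V/A = 0.09817 / 50.8 = 0.00193 cm = 19.3 μm.

19.3 μm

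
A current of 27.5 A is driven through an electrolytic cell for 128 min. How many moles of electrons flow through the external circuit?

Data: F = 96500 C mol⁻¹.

Q = I·t = 27.50 A × 7680.0 s = 211200 C.
n(e⁻) = Q/F = 211200 / 96500 = 2.19 mol.

2.19 mol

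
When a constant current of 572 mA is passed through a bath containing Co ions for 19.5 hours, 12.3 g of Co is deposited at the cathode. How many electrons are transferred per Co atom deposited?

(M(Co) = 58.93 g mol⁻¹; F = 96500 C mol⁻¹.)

2

Q = I·t = 0.5720 A × 70200 s = 40150 C, so n(e⁻) = 40150/96500 = 0.4161 mol.
n(Co) deposited = 12.3 / 58.93 = 0.2087 mol.
Electrons per atom = n(e⁻)/n(Co) = 0.4161 / 0.2087 = 1.99 ≈ 2, so the ion is Co²⁺.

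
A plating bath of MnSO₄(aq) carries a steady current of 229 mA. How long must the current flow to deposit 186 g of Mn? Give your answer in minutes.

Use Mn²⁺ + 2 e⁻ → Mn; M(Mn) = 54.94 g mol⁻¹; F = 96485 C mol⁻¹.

47500 min

n(Mn) = m/M = 186 / 54.94 = 3.386 mol.
Each Mn atom requires 2 electrons, so n(e⁻) = 2 × 3.386 = 6.771 mol.
Q = n(e⁻)·F = 6.771 × 96485 = 653300 C.
t = Q/I = 653300 / 0.2290 A = 2853000 s = 47500 min.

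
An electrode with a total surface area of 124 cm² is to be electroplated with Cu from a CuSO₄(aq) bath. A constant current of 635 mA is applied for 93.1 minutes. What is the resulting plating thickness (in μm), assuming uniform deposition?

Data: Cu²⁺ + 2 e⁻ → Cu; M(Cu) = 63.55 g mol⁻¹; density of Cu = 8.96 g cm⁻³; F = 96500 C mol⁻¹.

Q = I·t = 0.6350 × 5586.0 = 3547 C; n(e⁻) = 0.03676 mol.
n(Cu) = n(e⁻)/2 = 0.01838 mol, so m = 0.01838 × 63.55 = 1.168 g.
Volume = m/ρ = 1.168 / 8.96 = 0.1304 cm³.
Thickness = V/A = 0.1304 / 124 = 0.00105 cm = 10.5 μm.

10.5 μm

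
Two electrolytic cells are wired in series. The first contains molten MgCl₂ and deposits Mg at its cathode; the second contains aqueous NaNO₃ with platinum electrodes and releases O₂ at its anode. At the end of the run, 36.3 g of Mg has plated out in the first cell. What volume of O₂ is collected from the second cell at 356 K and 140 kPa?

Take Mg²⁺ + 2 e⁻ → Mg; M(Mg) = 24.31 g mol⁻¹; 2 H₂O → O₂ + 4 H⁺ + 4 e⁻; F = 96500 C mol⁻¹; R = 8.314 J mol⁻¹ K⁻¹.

15.8 L

n(Mg) = 36.3 / 24.31 = 1.493 mol, so n(e⁻) = 2 × 1.493 = 2.986 mol.
The cells are in series, so the same 2.986 mol of electrons passes through the second cell.
2 H₂O → O₂ + 4 H⁺ + 4 e⁻ — 4 mol e⁻ per mol O₂, so n(O₂) = 2.986/4 = 0.7466 mol.
V = nRT/P = (0.7466 × 8.314 × 356) / (140 × 10³) = 0.0158 m³ = 15.8 L.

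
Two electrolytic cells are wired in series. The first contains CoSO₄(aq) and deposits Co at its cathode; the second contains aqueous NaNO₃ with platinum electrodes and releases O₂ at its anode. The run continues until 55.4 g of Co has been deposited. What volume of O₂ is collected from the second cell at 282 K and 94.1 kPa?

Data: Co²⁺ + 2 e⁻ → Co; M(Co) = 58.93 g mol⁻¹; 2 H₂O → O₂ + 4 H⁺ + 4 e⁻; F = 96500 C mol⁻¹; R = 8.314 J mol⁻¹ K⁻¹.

11.7 L

n(Co) = 55.4 / 58.93 = 0.9401 mol, so n(e⁻) = 2 × 0.9401 = 1.880 mol.
The cells are in series, so the same 1.880 mol of electrons passes through the second cell.
2 H₂O → O₂ + 4 H⁺ + 4 e⁻ — 4 mol e⁻ per mol O₂, so n(O₂) = 1.880/4 = 0.4700 mol.
V = nRT/P = (0.4700 × 8.314 × 282) / (94.1 × 10³) = 0.0117 m³ = 11.7 L.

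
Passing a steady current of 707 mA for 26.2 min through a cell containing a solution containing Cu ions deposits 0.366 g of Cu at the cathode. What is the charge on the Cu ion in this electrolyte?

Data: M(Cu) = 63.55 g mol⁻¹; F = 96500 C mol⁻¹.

+2

Q = I·t = 0.7070 A × 1572.0 s = 1111 C, so n(e⁻) = 1111/96500 = 0.01152 mol.
n(Cu) deposited = 0.366 / 63.55 = 0.005759 mol.
Electrons per atom = n(e⁻)/n(Cu) = 0.01152 / 0.005759 = 2.00 ≈ 2, so the ion is Cu²⁺.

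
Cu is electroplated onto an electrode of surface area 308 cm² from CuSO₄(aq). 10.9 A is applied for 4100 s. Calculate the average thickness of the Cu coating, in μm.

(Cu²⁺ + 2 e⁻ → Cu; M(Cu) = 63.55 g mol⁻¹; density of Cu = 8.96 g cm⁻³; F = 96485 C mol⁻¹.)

53.3 μm

Q = I·t = 10.90 × 4100.0 = 44690 C; n(e⁻) = 0.4632 mol.
n(Cu) = n(e⁻)/2 = 0.2316 mol, so m = 0.2316 × 63.55 = 14.72 g.
Volume = m/ρ = 14.72 / 8.96 = 1.643 cm³.
Thickness = V/A = 1.643 / 308 = 0.00533 cm = 53.3 μm.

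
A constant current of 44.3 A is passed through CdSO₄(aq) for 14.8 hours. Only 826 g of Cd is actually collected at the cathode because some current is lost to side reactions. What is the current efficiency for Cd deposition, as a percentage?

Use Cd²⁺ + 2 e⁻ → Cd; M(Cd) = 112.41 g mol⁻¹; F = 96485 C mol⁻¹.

60.1 %

Q = I·t = 44.30 × 53280 = 2360000 C; n(e⁻) = 2360000/96485 = 24.46 mol.
Theoretical n(Cd) = n(e⁻)/2 = 12.23 mol, i.e. m_theo = 12.23 × 112.41 = 1375 g.
Efficiency = m_actual / m_theo = 826 / 1375 = 60.1 %.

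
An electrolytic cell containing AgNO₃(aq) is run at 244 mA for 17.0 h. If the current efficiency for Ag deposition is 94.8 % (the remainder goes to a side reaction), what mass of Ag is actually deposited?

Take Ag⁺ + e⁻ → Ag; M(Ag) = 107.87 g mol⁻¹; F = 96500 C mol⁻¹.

15.8 g

Q = I·t = 0.2440 × 61200 = 14930 C.
n(e⁻) = 14930/96500 = 0.1547 mol; theoretically n(Ag) = 0.1547/1 = 0.1547 mol, m_theo = 16.69 g.
At 94.8 % efficiency, m_actual = 0.948 × 16.69 = 15.8 g.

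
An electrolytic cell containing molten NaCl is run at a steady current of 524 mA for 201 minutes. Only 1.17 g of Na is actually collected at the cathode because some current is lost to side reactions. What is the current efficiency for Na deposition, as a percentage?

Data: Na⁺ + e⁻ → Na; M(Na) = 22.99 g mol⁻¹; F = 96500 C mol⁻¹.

Q = I·t = 0.5240 × 12060 = 6319 C; n(e⁻) = 6319/96500 = 0.06549 mol.
Theoretical n(Na) = n(e⁻)/1 = 0.06549 mol, i.e. m_theo = 0.06549 × 22.99 = 1.506 g.
Efficiency = m_actual / m_theo = 1.17 / 1.506 = 77.7 %.

77.7 %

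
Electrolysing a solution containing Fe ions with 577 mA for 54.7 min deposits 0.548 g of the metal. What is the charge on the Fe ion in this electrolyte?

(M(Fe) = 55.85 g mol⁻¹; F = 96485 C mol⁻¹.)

+2

Q = I·t = 0.5770 A × 3282.0 s = 1894 C, so n(e⁻) = 1894/96485 = 0.01963 mol.
n(Fe) deposited = 0.548 / 55.85 = 0.009812 mol.
Electrons per atom = n(e⁻)/n(Fe) = 0.01963 / 0.009812 = 2.00 ≈ 2, so the ion is Fe²⁺.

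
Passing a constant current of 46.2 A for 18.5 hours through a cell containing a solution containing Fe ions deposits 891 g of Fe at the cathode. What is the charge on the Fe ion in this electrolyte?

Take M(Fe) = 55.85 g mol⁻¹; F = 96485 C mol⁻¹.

Q = I·t = 46.20 A × 66600 s = 3077000 C, so n(e⁻) = 3077000/96485 = 31.89 mol.
n(Fe) deposited = 891 / 55.85 = 15.95 mol.
Electrons per atom = n(e⁻)/n(Fe) = 31.89 / 15.95 = 2.00 ≈ 2, so the ion is Fe²⁺.

+2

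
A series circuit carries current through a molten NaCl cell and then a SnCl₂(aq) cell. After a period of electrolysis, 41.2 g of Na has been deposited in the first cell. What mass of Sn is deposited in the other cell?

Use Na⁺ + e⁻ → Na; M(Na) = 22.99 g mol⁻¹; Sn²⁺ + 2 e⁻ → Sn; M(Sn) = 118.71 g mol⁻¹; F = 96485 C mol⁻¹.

n(Na) = 41.2 / 22.99 = 1.792 mol.
Since Na⁺ + e⁻ → Na, n(e⁻) passed = 1 × 1.792 = 1.792 mol.
Cells in series carry the same charge, so the same 1.792 mol of electrons passes through cell 2.
Sn²⁺ + 2 e⁻ → Sn, so n(Sn) = 1.792 / 2 = 0.8960 mol.
m(Sn) = 0.8960 × 118.71 = 106 g.

106 g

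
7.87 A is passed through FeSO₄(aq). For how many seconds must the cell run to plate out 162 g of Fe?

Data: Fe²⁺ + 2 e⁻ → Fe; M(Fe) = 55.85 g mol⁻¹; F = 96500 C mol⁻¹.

71100 s

n(Fe) = m/M = 162 / 55.85 = 2.901 mol.
Each Fe atom requires 2 electrons, so n(e⁻) = 2 × 2.901 = 5.801 mol.
Q = n(e⁻)·F = 5.801 × 96500 = 559800 C.
t = Q/I = 559800 / 7.870 A = 71130 s.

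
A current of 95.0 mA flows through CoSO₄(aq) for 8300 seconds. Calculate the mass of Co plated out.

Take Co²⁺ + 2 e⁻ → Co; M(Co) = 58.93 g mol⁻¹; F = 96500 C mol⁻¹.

Q = I·t = 0.09500 A × 8300.0 s = 788.5 C.
n(e⁻) = Q/F = 788.5 / 96500 = 0.008171 mol.
Co²⁺ + 2 e⁻ → Co, so n(Co) = n(e⁻)/2 = 0.004085 mol.
m = n·M = 0.004085 × 58.93 = 0.241 g.

0.241 g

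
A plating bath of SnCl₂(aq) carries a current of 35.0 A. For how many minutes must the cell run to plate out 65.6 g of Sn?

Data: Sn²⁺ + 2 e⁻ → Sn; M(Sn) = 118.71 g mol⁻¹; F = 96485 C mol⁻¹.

50.8 min

n(Sn) = m/M = 65.6 / 118.71 = 0.5526 mol.
Each Sn atom requires 2 electrons, so n(e⁻) = 2 × 0.5526 = 1.105 mol.
Q = n(e⁻)·F = 1.105 × 96485 = 106600 C.
t = Q/I = 106600 / 35.00 A = 3047 s = 50.8 min.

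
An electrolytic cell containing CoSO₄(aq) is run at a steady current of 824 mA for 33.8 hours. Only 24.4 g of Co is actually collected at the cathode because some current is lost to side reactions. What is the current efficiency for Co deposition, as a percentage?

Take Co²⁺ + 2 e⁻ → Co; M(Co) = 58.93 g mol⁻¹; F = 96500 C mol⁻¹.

79.7 %

Q = I·t = 0.8240 × 121680 = 100300 C; n(e⁻) = 100300/96500 = 1.039 mol.
Theoretical n(Co) = n(e⁻)/2 = 0.5195 mol, i.e. m_theo = 0.5195 × 58.93 = 30.61 g.
Efficiency = m_actual / m_theo = 24.4 / 30.61 = 79.7 %.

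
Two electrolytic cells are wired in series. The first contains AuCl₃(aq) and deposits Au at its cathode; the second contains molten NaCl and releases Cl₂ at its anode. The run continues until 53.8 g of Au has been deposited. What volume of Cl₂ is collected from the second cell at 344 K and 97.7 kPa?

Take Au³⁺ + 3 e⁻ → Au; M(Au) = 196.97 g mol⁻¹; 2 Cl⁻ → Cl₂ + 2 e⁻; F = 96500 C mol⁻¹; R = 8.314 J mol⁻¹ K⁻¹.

12.0 L

n(Au) = 53.8 / 196.97 = 0.2731 mol, so n(e⁻) = 3 × 0.2731 = 0.8194 mol.
The cells are in series, so the same 0.8194 mol of electrons passes through the second cell.
2 Cl⁻ → Cl₂ + 2 e⁻ — 2 mol e⁻ per mol Cl₂, so n(Cl₂) = 0.8194/2 = 0.4097 mol.
V = nRT/P = (0.4097 × 8.314 × 344) / (97.7 × 10³) = 0.0120 m³ = 12.0 L.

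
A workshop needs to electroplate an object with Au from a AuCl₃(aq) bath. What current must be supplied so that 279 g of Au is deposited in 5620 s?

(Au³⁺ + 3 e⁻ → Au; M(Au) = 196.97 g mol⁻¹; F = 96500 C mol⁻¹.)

n(Au) = 279 / 196.97 = 1.416 mol.
n(e⁻) = 3 × 1.416 = 4.249 mol.
Q = n(e⁻)·F = 4.249 × 96500 = 410100 C.
I = Q/t = 410100 / 5620.0 s = 73.0 A.

73.0 A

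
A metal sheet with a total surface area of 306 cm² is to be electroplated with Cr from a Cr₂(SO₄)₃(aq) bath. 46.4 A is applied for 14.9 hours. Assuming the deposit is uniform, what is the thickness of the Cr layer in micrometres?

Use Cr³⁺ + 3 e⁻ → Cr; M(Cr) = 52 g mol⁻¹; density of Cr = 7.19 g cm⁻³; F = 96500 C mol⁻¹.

2030 μm

Q = I·t = 46.40 × 53640 = 2489000 C; n(e⁻) = 25.79 mol.
n(Cr) = n(e⁻)/3 = 8.597 mol, so m = 8.597 × 52 = 447.1 g.
Volume = m/ρ = 447.1 / 7.19 = 62.18 cm³.
Thickness = V/A = 62.18 / 306 = 0.203 cm = 2030 μm.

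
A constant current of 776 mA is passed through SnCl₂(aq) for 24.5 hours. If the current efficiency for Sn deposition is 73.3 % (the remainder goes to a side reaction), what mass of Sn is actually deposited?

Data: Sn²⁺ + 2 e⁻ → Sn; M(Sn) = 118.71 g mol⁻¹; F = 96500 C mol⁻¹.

Q = I·t = 0.7760 × 88200 = 68440 C.
n(e⁻) = 68440/96500 = 0.7093 mol; theoretically n(Sn) = 0.7093/2 = 0.3546 mol, m_theo = 42.10 g.
At 73.3 % efficiency, m_actual = 0.733 × 42.10 = 30.9 g.

30.9 g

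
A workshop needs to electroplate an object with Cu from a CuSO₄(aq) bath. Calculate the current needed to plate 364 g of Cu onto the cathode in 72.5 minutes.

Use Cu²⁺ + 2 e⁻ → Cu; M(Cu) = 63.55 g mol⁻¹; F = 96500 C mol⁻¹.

n(Cu) = 364 / 63.55 = 5.728 mol.
n(e⁻) = 2 × 5.728 = 11.46 mol.
Q = n(e⁻)·F = 11.46 × 96500 = 1105000 C.
I = Q/t = 1105000 / 4350.0 s = 254 A.

254 A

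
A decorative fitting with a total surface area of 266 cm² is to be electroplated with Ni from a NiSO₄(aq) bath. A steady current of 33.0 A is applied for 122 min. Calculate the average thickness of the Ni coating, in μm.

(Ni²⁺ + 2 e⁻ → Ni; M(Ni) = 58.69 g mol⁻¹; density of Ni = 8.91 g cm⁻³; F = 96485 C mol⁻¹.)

310 μm

Q = I·t = 33.00 × 7320.0 = 241600 C; n(e⁻) = 2.504 mol.
n(Ni) = n(e⁻)/2 = 1.252 mol, so m = 1.252 × 58.69 = 73.47 g.
Volume = m/ρ = 73.47 / 8.91 = 8.246 cm³.
Thickness = V/A = 8.246 / 266 = 0.0310 cm = 310 μm.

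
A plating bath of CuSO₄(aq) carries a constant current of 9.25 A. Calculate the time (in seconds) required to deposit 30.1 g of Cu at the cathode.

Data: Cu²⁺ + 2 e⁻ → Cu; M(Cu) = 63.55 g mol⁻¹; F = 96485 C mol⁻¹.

n(Cu) = m/M = 30.1 / 63.55 = 0.4736 mol.
Each Cu atom requires 2 electrons, so n(e⁻) = 2 × 0.4736 = 0.9473 mol.
Q = n(e⁻)·F = 0.9473 × 96485 = 91400 C.
t = Q/I = 91400 / 9.250 A = 9881 s.

9880 s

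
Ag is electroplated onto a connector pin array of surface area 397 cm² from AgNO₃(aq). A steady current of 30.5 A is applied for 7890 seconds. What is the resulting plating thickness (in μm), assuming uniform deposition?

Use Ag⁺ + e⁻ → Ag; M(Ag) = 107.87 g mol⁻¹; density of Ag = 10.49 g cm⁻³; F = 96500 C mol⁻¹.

646 μm

Q = I·t = 30.50 × 7890.0 = 240600 C; n(e⁻) = 2.494 mol.
n(Ag) = n(e⁻)/1 = 2.494 mol, so m = 2.494 × 107.87 = 269.0 g.
Volume = m/ρ = 269.0 / 10.49 = 25.64 cm³.
Thickness = V/A = 25.64 / 397 = 0.0646 cm = 646 μm.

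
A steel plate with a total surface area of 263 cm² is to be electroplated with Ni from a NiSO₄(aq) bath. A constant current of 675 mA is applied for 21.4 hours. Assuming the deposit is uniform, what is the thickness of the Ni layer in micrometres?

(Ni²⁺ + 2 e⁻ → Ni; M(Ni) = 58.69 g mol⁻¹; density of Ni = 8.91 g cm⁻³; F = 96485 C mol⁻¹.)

Q = I·t = 0.6750 × 77040 = 52000 C; n(e⁻) = 0.5390 mol.
n(Ni) = n(e⁻)/2 = 0.2695 mol, so m = 0.2695 × 58.69 = 15.82 g.
Volume = m/ρ = 15.82 / 8.91 = 1.775 cm³.
Thickness = V/A = 1.775 / 263 = 0.00675 cm = 67.5 μm.

67.5 μm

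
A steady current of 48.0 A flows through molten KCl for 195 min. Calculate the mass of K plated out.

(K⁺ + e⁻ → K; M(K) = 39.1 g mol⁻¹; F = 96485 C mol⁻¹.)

Q = I·t = 48.00 A × 11700 s = 561600 C.
n(e⁻) = Q/F = 561600 / 96485 = 5.821 mol.
K⁺ + e⁻ → K, so n(K) = n(e⁻)/1 = 5.821 mol.
m = n·M = 5.821 × 39.1 = 228 g.

228 g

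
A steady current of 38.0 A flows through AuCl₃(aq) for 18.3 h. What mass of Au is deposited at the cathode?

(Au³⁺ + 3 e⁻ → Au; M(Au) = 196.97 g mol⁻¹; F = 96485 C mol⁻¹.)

1700 g

Q = I·t = 38.00 A × 65880 s = 2503000 C.
n(e⁻) = Q/F = 2503000 / 96485 = 25.95 mol.
Au³⁺ + 3 e⁻ → Au, so n(Au) = n(e⁻)/3 = 8.649 mol.
m = n·M = 8.649 × 196.97 = 1700 g.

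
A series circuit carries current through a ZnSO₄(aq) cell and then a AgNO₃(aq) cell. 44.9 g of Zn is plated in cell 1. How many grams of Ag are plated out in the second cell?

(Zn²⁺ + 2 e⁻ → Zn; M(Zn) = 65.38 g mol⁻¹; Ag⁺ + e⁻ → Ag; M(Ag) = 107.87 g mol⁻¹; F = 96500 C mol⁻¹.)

n(Zn) = 44.9 / 65.38 = 0.6868 mol.
Since Zn²⁺ + 2 e⁻ → Zn, n(e⁻) passed = 2 × 0.6868 = 1.374 mol.
Cells in series carry the same charge, so the same 1.374 mol of electrons passes through cell 2.
Ag⁺ + e⁻ → Ag, so n(Ag) = 1.374 / 1 = 1.374 mol.
m(Ag) = 1.374 × 107.87 = 148 g.

148 g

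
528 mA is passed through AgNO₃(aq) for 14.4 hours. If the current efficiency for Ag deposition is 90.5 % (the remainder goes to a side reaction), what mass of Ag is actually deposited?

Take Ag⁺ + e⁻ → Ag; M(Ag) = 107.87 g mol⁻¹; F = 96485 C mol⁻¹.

Q = I·t = 0.5280 × 51840 = 27370 C.
n(e⁻) = 27370/96485 = 0.2837 mol; theoretically n(Ag) = 0.2837/1 = 0.2837 mol, m_theo = 30.60 g.
At 90.5 % efficiency, m_actual = 0.905 × 30.60 = 27.7 g.

27.7 g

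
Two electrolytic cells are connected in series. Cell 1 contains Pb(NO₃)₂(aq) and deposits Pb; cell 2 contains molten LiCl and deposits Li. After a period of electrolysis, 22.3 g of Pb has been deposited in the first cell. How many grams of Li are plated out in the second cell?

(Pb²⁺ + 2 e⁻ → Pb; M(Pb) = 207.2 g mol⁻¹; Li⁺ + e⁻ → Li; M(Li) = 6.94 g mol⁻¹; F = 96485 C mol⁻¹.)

1.49 g

n(Pb) = 22.3 / 207.2 = 0.1076 mol.
Since Pb²⁺ + 2 e⁻ → Pb, n(e⁻) passed = 2 × 0.1076 = 0.2153 mol.
Cells in series carry the same charge, so the same 0.2153 mol of electrons passes through cell 2.
Li⁺ + e⁻ → Li, so n(Li) = 0.2153 / 1 = 0.2153 mol.
m(Li) = 0.2153 × 6.94 = 1.49 g.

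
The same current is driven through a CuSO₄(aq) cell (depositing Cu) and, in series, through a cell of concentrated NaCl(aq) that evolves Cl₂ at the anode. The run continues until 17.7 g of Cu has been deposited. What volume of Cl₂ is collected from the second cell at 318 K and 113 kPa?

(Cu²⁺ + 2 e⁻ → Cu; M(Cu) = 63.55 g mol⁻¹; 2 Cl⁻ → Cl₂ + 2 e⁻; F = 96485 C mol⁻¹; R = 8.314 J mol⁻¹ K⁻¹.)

6.52 L

n(Cu) = 17.7 / 63.55 = 0.2785 mol, so n(e⁻) = 2 × 0.2785 = 0.5570 mol.
The cells are in series, so the same 0.5570 mol of electrons passes through the second cell.
2 Cl⁻ → Cl₂ + 2 e⁻ — 2 mol e⁻ per mol Cl₂, so n(Cl₂) = 0.5570/2 = 0.2785 mol.
V = nRT/P = (0.2785 × 8.314 × 318) / (113 × 10³) = 0.00652 m³ = 6.52 L.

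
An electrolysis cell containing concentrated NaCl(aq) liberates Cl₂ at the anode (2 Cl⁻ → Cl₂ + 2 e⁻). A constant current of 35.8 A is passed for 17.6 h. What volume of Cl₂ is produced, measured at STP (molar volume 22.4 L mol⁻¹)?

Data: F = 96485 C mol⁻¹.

Q = I·t = 35.80 A × 63360 s = 2268000 C.
n(e⁻) = Q/F = 2268000 / 96485 = 23.51 mol.
2 electrons are transferred per Cl₂ molecule, so n(Cl₂) = 23.51 / 2 = 11.75 mol.
V = n × V_m = 11.75 × 22.4 = 263 L.

263 L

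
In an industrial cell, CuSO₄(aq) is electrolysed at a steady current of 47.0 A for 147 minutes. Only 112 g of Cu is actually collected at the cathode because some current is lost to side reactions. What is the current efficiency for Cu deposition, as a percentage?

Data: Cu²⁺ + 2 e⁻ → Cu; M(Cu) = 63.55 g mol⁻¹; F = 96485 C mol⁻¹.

82.0 %

Q = I·t = 47.00 × 8820.0 = 414500 C; n(e⁻) = 414500/96485 = 4.296 mol.
Theoretical n(Cu) = n(e⁻)/2 = 2.148 mol, i.e. m_theo = 2.148 × 63.55 = 136.5 g.
Efficiency = m_actual / m_theo = 112 / 136.5 = 82.0 %.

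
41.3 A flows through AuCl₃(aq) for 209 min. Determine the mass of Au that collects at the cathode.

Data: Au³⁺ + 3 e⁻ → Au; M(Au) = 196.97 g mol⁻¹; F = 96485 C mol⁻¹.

352 g

Q = I·t = 41.30 A × 12540 s = 517900 C.
n(e⁻) = Q/F = 517900 / 96485 = 5.368 mol.
Au³⁺ + 3 e⁻ → Au, so n(Au) = n(e⁻)/3 = 1.789 mol.
m = n·M = 1.789 × 196.97 = 352 g.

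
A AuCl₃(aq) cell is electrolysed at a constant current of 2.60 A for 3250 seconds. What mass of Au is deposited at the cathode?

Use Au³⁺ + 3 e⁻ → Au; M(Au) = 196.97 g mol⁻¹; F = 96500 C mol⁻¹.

Q = I·t = 2.600 A × 3250.0 s = 8450 C.
n(e⁻) = Q/F = 8450 / 96500 = 0.08756 mol.
Au³⁺ + 3 e⁻ → Au, so n(Au) = n(e⁻)/3 = 0.02919 mol.
m = n·M = 0.02919 × 196.97 = 5.75 g.

5.75 g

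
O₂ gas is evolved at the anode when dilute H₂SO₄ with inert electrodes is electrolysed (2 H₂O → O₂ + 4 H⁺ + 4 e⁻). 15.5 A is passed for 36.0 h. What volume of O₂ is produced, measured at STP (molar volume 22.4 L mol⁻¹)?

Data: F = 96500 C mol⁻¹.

117 L

Q = I·t = 15.50 A × 129600 s = 2009000 C.
n(e⁻) = Q/F = 2009000 / 96500 = 20.82 mol.
4 electrons are transferred per O₂ molecule, so n(O₂) = 20.82 / 4 = 5.204 mol.
V = n × V_m = 5.204 × 22.4 = 117 L.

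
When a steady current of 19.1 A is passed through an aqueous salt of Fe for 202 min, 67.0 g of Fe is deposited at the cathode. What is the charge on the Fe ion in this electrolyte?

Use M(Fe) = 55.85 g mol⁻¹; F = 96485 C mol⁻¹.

+2

Q = I·t = 19.10 A × 12120 s = 231500 C, so n(e⁻) = 231500/96485 = 2.399 mol.
n(Fe) deposited = 67.0 / 55.85 = 1.200 mol.
Electrons per atom = n(e⁻)/n(Fe) = 2.399 / 1.200 = 2.00 ≈ 2, so the ion is Fe²⁺.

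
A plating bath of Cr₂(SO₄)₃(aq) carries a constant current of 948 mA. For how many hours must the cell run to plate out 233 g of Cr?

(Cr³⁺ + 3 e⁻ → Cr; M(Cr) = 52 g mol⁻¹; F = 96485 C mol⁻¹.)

380 h

n(Cr) = m/M = 233 / 52 = 4.481 mol.
Each Cr atom requires 3 electrons, so n(e⁻) = 3 × 4.481 = 13.44 mol.
Q = n(e⁻)·F = 13.44 × 96485 = 1297000 C.
t = Q/I = 1297000 / 0.9480 A = 1368000 s = 380 h.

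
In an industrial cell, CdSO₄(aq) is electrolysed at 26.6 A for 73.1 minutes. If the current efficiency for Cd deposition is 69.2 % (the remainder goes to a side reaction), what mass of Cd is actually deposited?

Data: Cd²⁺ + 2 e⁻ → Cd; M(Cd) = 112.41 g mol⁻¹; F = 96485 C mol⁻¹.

47.0 g

Q = I·t = 26.60 × 4386.0 = 116700 C.
n(e⁻) = 116700/96485 = 1.209 mol; theoretically n(Cd) = 1.209/2 = 0.6046 mol, m_theo = 67.96 g.
At 69.2 % efficiency, m_actual = 0.692 × 67.96 = 47.0 g.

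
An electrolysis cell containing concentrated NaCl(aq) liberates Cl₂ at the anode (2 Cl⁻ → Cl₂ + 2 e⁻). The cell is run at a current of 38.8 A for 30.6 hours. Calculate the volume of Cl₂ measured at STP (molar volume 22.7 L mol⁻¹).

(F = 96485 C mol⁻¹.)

503 L

Q = I·t = 38.80 A × 110160 s = 4274000 C.
n(e⁻) = Q/F = 4274000 / 96485 = 44.30 mol.
2 electrons are transferred per Cl₂ molecule, so n(Cl₂) = 44.30 / 2 = 22.15 mol.
V = n × V_m = 22.15 × 22.7 = 503 L.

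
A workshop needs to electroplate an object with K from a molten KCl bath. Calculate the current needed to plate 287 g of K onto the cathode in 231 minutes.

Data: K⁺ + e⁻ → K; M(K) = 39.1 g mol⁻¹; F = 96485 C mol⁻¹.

n(K) = 287 / 39.1 = 7.340 mol.
n(e⁻) = 1 × 7.340 = 7.340 mol.
Q = n(e⁻)·F = 7.340 × 96485 = 708200 C.
I = Q/t = 708200 / 13860 s = 51.1 A.

51.1 A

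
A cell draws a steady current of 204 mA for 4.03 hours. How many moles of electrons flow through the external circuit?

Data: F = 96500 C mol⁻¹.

0.0307 mol

Q = I·t = 0.2040 A × 14508 s = 2960 C.
n(e⁻) = Q/F = 2960 / 96500 = 0.0307 mol.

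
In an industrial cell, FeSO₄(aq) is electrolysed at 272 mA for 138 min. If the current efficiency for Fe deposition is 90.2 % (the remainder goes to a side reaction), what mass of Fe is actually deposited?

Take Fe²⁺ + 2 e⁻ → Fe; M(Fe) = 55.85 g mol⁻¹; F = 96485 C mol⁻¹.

Q = I·t = 0.2720 × 8280.0 = 2252 C.
n(e⁻) = 2252/96485 = 0.02334 mol; theoretically n(Fe) = 0.02334/2 = 0.01167 mol, m_theo = 0.6518 g.
At 90.2 % efficiency, m_actual = 0.902 × 0.6518 = 0.588 g.

0.588 g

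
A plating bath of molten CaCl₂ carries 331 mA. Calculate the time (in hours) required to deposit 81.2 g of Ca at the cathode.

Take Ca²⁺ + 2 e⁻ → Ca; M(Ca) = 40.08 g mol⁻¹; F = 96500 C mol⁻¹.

n(Ca) = m/M = 81.2 / 40.08 = 2.026 mol.
Each Ca atom requires 2 electrons, so n(e⁻) = 2 × 2.026 = 4.052 mol.
Q = n(e⁻)·F = 4.052 × 96500 = 391000 C.
t = Q/I = 391000 / 0.3310 A = 1181000 s = 328 h.

328 h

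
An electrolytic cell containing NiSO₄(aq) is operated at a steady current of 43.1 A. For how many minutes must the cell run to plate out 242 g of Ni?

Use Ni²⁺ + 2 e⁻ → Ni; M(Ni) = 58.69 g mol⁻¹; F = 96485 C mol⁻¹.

308 min

n(Ni) = m/M = 242 / 58.69 = 4.123 mol.
Each Ni atom requires 2 electrons, so n(e⁻) = 2 × 4.123 = 8.247 mol.
Q = n(e⁻)·F = 8.247 × 96485 = 795700 C.
t = Q/I = 795700 / 43.10 A = 18460 s = 308 min.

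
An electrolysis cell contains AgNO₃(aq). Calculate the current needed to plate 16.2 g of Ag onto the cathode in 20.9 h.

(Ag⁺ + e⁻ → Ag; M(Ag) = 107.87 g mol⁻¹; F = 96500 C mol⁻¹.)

n(Ag) = 16.2 / 107.87 = 0.1502 mol.
n(e⁻) = 1 × 0.1502 = 0.1502 mol.
Q = n(e⁻)·F = 0.1502 × 96500 = 14490 C.
I = Q/t = 14490 / 75240 s = 0.193 A.

0.193 A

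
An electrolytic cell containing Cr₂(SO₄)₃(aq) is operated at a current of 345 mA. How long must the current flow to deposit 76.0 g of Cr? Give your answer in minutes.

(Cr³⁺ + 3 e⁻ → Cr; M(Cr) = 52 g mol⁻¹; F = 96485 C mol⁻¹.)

n(Cr) = m/M = 76.0 / 52 = 1.462 mol.
Each Cr atom requires 3 electrons, so n(e⁻) = 3 × 1.462 = 4.385 mol.
Q = n(e⁻)·F = 4.385 × 96485 = 423000 C.
t = Q/I = 423000 / 0.3450 A = 1226000 s = 20400 min.

20400 min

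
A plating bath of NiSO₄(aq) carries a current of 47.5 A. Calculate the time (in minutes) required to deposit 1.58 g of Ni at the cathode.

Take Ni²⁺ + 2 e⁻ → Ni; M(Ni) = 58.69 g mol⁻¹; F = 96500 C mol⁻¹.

1.82 min

n(Ni) = m/M = 1.58 / 58.69 = 0.02692 mol.
Each Ni atom requires 2 electrons, so n(e⁻) = 2 × 0.02692 = 0.05384 mol.
Q = n(e⁻)·F = 0.05384 × 96500 = 5196 C.
t = Q/I = 5196 / 47.50 A = 109.4 s = 1.82 min.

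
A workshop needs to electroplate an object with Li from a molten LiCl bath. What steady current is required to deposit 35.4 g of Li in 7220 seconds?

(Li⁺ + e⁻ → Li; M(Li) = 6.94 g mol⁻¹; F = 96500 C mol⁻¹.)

n(Li) = 35.4 / 6.94 = 5.101 mol.
n(e⁻) = 1 × 5.101 = 5.101 mol.
Q = n(e⁻)·F = 5.101 × 96500 = 492200 C.
I = Q/t = 492200 / 7220.0 s = 68.2 A.

68.2 A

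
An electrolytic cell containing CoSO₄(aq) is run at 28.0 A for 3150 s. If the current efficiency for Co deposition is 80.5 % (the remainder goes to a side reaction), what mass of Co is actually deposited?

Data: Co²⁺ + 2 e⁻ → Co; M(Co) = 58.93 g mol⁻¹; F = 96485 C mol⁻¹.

Q = I·t = 28.00 × 3150.0 = 88200 C.
n(e⁻) = 88200/96485 = 0.9141 mol; theoretically n(Co) = 0.9141/2 = 0.4571 mol, m_theo = 26.93 g.
At 80.5 % efficiency, m_actual = 0.805 × 26.93 = 21.7 g.

21.7 g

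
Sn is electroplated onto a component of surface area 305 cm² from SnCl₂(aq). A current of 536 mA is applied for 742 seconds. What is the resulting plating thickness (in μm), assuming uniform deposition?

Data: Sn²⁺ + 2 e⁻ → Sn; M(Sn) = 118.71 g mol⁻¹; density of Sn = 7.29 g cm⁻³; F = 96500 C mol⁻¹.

1.10 μm

Q = I·t = 0.5360 × 742.00 = 397.7 C; n(e⁻) = 0.004121 mol.
n(Sn) = n(e⁻)/2 = 0.002061 mol, so m = 0.002061 × 118.71 = 0.2446 g.
Volume = m/ρ = 0.2446 / 7.29 = 0.03356 cm³.
Thickness = V/A = 0.03356 / 305 = 1.10 × 10⁻⁴ cm = 1.10 μm.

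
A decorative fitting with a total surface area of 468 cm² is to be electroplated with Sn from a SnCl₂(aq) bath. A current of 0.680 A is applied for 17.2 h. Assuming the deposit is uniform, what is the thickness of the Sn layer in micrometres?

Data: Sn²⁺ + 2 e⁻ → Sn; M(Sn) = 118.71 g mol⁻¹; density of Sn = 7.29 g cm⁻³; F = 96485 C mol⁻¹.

Q = I·t = 0.6800 × 61920 = 42110 C; n(e⁻) = 0.4364 mol.
n(Sn) = n(e⁻)/2 = 0.2182 mol, so m = 0.2182 × 118.71 = 25.90 g.
Volume = m/ρ = 25.90 / 7.29 = 3.553 cm³.
Thickness = V/A = 3.553 / 468 = 0.00759 cm = 75.9 μm.

75.9 μm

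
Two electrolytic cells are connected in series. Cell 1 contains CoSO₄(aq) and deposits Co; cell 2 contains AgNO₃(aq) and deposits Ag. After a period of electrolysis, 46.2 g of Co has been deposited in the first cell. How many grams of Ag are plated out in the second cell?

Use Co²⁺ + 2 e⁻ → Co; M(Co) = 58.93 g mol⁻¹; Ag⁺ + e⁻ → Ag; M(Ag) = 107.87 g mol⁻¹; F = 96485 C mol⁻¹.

169 g

n(Co) = 46.2 / 58.93 = 0.7840 mol.
Since Co²⁺ + 2 e⁻ → Co, n(e⁻) passed = 2 × 0.7840 = 1.568 mol.
Cells in series carry the same charge, so the same 1.568 mol of electrons passes through cell 2.
Ag⁺ + e⁻ → Ag, so n(Ag) = 1.568 / 1 = 1.568 mol.
m(Ag) = 1.568 × 107.87 = 169 g.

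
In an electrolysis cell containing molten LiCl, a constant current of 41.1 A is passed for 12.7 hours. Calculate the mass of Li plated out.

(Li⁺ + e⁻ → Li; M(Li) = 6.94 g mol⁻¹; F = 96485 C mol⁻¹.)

Q = I·t = 41.10 A × 45720 s = 1879000 C.
n(e⁻) = Q/F = 1879000 / 96485 = 19.48 mol.
Li⁺ + e⁻ → Li, so n(Li) = n(e⁻)/1 = 19.48 mol.
m = n·M = 19.48 × 6.94 = 135 g.

135 g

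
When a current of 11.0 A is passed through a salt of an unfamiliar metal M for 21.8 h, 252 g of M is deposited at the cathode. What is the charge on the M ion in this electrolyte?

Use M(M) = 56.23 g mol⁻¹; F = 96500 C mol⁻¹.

Q = I·t = 11.00 A × 78480 s = 863300 C, so n(e⁻) = 863300/96500 = 8.946 mol.
n(M) deposited = 252 / 56.23 = 4.482 mol.
Electrons per atom = n(e⁻)/n(M) = 8.946 / 4.482 = 2.00 ≈ 2, so the ion is M²⁺.

+2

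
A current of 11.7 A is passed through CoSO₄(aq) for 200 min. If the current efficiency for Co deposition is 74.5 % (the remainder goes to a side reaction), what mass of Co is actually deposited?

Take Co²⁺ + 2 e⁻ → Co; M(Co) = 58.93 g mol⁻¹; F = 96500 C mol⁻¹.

Q = I·t = 11.70 × 12000 = 140400 C.
n(e⁻) = 140400/96500 = 1.455 mol; theoretically n(Co) = 1.455/2 = 0.7275 mol, m_theo = 42.87 g.
At 74.5 % efficiency, m_actual = 0.745 × 42.87 = 31.9 g.

31.9 g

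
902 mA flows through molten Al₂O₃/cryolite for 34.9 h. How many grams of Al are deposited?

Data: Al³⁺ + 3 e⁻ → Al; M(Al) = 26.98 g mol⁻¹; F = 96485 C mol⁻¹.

Q = I·t = 0.9020 A × 125640 s = 113300 C.
n(e⁻) = Q/F = 113300 / 96485 = 1.175 mol.
Al³⁺ + 3 e⁻ → Al, so n(Al) = n(e⁻)/3 = 0.3915 mol.
m = n·M = 0.3915 × 26.98 = 10.6 g.

10.6 g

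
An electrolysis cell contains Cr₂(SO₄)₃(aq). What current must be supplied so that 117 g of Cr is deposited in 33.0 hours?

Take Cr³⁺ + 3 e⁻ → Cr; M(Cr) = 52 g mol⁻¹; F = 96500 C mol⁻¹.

5.48 A

n(Cr) = 117 / 52 = 2.250 mol.
n(e⁻) = 3 × 2.250 = 6.750 mol.
Q = n(e⁻)·F = 6.750 × 96500 = 651400 C.
I = Q/t = 651400 / 118800 s = 5.48 A.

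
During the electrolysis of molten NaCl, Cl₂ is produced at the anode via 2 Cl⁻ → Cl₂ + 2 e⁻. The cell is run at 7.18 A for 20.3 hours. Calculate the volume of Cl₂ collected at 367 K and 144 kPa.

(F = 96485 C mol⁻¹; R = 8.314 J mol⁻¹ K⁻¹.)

Q = I·t = 7.180 A × 73080 s = 524700 C.
n(e⁻) = Q/F = 524700 / 96485 = 5.438 mol.
2 electrons are transferred per Cl₂ molecule, so n(Cl₂) = 5.438 / 2 = 2.719 mol.
V = nRT/P = (2.719 × 8.314 × 367) / (144 × 10³ Pa) = 0.0576 m³ = 57.6 L.

57.6 L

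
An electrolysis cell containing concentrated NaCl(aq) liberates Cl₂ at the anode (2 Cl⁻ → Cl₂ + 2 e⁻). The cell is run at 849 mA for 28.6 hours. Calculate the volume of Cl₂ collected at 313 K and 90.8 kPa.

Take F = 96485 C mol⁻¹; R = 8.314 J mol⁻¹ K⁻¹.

Q = I·t = 0.8490 A × 102960 s = 87410 C.
n(e⁻) = Q/F = 87410 / 96485 = 0.9060 mol.
2 electrons are transferred per Cl₂ molecule, so n(Cl₂) = 0.9060 / 2 = 0.4530 mol.
V = nRT/P = (0.4530 × 8.314 × 313) / (90.8 × 10³ Pa) = 0.0130 m³ = 13.0 L.

13.0 L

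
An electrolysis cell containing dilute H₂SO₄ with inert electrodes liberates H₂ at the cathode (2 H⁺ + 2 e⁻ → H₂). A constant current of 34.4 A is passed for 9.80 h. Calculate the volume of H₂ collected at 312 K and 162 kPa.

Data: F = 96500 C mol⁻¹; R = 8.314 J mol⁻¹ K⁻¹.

101 L

Q = I·t = 34.40 A × 35280 s = 1214000 C.
n(e⁻) = Q/F = 1214000 / 96500 = 12.58 mol.
2 electrons are transferred per H₂ molecule, so n(H₂) = 12.58 / 2 = 6.288 mol.
V = nRT/P = (6.288 × 8.314 × 312) / (162 × 10³ Pa) = 0.101 m³ = 101 L.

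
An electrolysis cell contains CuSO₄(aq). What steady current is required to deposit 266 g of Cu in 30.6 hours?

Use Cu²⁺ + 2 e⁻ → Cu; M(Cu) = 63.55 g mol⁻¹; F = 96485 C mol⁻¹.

n(Cu) = 266 / 63.55 = 4.186 mol.
n(e⁻) = 2 × 4.186 = 8.371 mol.
Q = n(e⁻)·F = 8.371 × 96485 = 807700 C.
I = Q/t = 807700 / 110160 s = 7.33 A.

7.33 A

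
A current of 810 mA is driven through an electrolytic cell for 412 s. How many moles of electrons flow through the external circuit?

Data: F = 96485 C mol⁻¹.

Q = I·t = 0.8100 A × 412.00 s = 333.7 C.
n(e⁻) = Q/F = 333.7 / 96485 = 0.00346 mol.

0.00346 mol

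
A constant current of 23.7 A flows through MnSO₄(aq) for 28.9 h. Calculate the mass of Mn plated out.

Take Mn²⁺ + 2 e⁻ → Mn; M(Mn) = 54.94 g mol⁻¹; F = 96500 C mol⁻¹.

Q = I·t = 23.70 A × 104040 s = 2466000 C.
n(e⁻) = Q/F = 2466000 / 96500 = 25.55 mol.
Mn²⁺ + 2 e⁻ → Mn, so n(Mn) = n(e⁻)/2 = 12.78 mol.
m = n·M = 12.78 × 54.94 = 702 g.

702 g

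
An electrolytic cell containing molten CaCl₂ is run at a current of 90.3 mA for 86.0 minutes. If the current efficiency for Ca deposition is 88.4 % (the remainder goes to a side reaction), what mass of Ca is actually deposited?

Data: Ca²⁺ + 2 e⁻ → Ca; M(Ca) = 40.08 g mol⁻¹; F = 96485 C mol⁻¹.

0.0856 g

Q = I·t = 0.09030 × 5160.0 = 465.9 C.
n(e⁻) = 465.9/96485 = 0.004829 mol; theoretically n(Ca) = 0.004829/2 = 0.002415 mol, m_theo = 0.09678 g.
At 88.4 % efficiency, m_actual = 0.884 × 0.09678 = 0.0856 g.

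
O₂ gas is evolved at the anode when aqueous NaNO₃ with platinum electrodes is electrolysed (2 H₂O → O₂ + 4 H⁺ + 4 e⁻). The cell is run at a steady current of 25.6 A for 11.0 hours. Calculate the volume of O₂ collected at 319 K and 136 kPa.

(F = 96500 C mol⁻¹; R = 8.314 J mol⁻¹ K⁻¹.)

Q = I·t = 25.60 A × 39600 s = 1014000 C.
n(e⁻) = Q/F = 1014000 / 96500 = 10.51 mol.
4 electrons are transferred per O₂ molecule, so n(O₂) = 10.51 / 4 = 2.626 mol.
V = nRT/P = (2.626 × 8.314 × 319) / (136 × 10³ Pa) = 0.0512 m³ = 51.2 L.

51.2 L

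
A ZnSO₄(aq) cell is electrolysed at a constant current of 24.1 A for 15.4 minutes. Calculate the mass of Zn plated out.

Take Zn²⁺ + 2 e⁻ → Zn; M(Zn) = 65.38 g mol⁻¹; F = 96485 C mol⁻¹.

7.54 g

Q = I·t = 24.10 A × 924.00 s = 22270 C.
n(e⁻) = Q/F = 22270 / 96485 = 0.2308 mol.
Zn²⁺ + 2 e⁻ → Zn, so n(Zn) = n(e⁻)/2 = 0.1154 mol.
m = n·M = 0.1154 × 65.38 = 7.54 g.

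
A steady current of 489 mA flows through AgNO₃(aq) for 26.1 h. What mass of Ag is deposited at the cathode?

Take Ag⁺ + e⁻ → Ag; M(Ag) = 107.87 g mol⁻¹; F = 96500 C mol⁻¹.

Q = I·t = 0.4890 A × 93960 s = 45950 C.
n(e⁻) = Q/F = 45950 / 96500 = 0.4761 mol.
Ag⁺ + e⁻ → Ag, so n(Ag) = n(e⁻)/1 = 0.4761 mol.
m = n·M = 0.4761 × 107.87 = 51.4 g.

51.4 g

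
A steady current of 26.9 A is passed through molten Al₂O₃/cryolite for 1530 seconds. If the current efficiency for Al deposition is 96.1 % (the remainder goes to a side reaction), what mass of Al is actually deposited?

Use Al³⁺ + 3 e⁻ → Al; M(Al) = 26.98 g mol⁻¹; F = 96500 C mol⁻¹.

Q = I·t = 26.90 × 1530.0 = 41160 C.
n(e⁻) = 41160/96500 = 0.4265 mol; theoretically n(Al) = 0.4265/3 = 0.1422 mol, m_theo = 3.836 g.
At 96.1 % efficiency, m_actual = 0.961 × 3.836 = 3.69 g.

3.69 g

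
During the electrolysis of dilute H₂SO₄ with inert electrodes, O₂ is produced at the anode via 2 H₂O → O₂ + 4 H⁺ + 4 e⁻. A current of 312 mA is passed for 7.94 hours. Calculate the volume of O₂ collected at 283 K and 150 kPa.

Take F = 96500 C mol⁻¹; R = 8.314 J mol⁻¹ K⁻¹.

0.362 L

Q = I·t = 0.3120 A × 28584 s = 8918 C.
n(e⁻) = Q/F = 8918 / 96500 = 0.09242 mol.
4 electrons are transferred per O₂ molecule, so n(O₂) = 0.09242 / 4 = 0.02310 mol.
V = nRT/P = (0.02310 × 8.314 × 283) / (150 × 10³ Pa) = 3.62 × 10⁻⁴ m³ = 0.362 L.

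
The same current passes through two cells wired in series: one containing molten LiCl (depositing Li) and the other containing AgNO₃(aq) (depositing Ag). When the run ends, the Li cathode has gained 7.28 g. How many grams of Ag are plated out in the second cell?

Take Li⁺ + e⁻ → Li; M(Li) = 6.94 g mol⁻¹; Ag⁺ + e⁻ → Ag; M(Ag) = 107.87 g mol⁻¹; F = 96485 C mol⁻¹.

n(Li) = 7.28 / 6.94 = 1.049 mol.
Since Li⁺ + e⁻ → Li, n(e⁻) passed = 1 × 1.049 = 1.049 mol.
Cells in series carry the same charge, so the same 1.049 mol of electrons passes through cell 2.
Ag⁺ + e⁻ → Ag, so n(Ag) = 1.049 / 1 = 1.049 mol.
m(Ag) = 1.049 × 107.87 = 113 g.

113 g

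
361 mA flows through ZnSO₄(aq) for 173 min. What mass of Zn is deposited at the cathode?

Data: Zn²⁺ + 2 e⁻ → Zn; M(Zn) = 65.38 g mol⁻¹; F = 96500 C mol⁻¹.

1.27 g

Q = I·t = 0.3610 A × 10380 s = 3747 C.
n(e⁻) = Q/F = 3747 / 96500 = 0.03883 mol.
Zn²⁺ + 2 e⁻ → Zn, so n(Zn) = n(e⁻)/2 = 0.01942 mol.
m = n·M = 0.01942 × 65.38 = 1.27 g.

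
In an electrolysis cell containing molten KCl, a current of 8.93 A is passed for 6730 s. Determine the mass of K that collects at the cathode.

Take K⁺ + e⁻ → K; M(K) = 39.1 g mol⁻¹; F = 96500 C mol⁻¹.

Q = I·t = 8.930 A × 6730.0 s = 60100 C.
n(e⁻) = Q/F = 60100 / 96500 = 0.6228 mol.
K⁺ + e⁻ → K, so n(K) = n(e⁻)/1 = 0.6228 mol.
m = n·M = 0.6228 × 39.1 = 24.4 g.

24.4 g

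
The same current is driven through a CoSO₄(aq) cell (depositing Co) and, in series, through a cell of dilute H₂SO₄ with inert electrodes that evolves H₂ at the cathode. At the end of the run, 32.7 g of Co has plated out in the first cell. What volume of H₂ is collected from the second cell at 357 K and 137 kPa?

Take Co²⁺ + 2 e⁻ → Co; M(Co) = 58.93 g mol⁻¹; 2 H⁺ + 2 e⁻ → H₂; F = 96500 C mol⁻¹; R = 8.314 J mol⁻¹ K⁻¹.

12.0 L

n(Co) = 32.7 / 58.93 = 0.5549 mol, so n(e⁻) = 2 × 0.5549 = 1.110 mol.
The cells are in series, so the same 1.110 mol of electrons passes through the second cell.
2 H⁺ + 2 e⁻ → H₂ — 2 mol e⁻ per mol H₂, so n(H₂) = 1.110/2 = 0.5549 mol.
V = nRT/P = (0.5549 × 8.314 × 357) / (137 × 10³) = 0.0120 m³ = 12.0 L.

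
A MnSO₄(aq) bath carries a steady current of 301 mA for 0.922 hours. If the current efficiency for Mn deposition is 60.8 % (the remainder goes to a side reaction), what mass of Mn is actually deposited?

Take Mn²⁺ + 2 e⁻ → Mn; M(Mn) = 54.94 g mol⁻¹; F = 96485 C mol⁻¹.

Q = I·t = 0.3010 × 3319.2 = 999.1 C.
n(e⁻) = 999.1/96485 = 0.01035 mol; theoretically n(Mn) = 0.01035/2 = 0.005177 mol, m_theo = 0.2844 g.
At 60.8 % efficiency, m_actual = 0.608 × 0.2844 = 0.173 g.

0.173 g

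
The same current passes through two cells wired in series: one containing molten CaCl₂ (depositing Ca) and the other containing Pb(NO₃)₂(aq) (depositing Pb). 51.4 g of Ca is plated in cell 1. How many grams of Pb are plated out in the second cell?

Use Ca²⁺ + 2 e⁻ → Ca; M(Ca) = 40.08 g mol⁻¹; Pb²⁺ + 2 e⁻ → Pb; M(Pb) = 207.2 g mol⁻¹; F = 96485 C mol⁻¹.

266 g

n(Ca) = 51.4 / 40.08 = 1.282 mol.
Since Ca²⁺ + 2 e⁻ → Ca, n(e⁻) passed = 2 × 1.282 = 2.565 mol.
Cells in series carry the same charge, so the same 2.565 mol of electrons passes through cell 2.
Pb²⁺ + 2 e⁻ → Pb, so n(Pb) = 2.565 / 2 = 1.282 mol.
m(Pb) = 1.282 × 207.2 = 266 g.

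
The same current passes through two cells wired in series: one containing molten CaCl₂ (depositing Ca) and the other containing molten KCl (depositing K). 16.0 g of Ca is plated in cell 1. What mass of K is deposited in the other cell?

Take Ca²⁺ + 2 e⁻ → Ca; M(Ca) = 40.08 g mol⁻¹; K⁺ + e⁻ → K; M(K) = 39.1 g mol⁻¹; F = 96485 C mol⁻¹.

31.2 g

n(Ca) = 16.0 / 40.08 = 0.3992 mol.
Since Ca²⁺ + 2 e⁻ → Ca, n(e⁻) passed = 2 × 0.3992 = 0.7984 mol.
Cells in series carry the same charge, so the same 0.7984 mol of electrons passes through cell 2.
K⁺ + e⁻ → K, so n(K) = 0.7984 / 1 = 0.7984 mol.
m(K) = 0.7984 × 39.1 = 31.2 g.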